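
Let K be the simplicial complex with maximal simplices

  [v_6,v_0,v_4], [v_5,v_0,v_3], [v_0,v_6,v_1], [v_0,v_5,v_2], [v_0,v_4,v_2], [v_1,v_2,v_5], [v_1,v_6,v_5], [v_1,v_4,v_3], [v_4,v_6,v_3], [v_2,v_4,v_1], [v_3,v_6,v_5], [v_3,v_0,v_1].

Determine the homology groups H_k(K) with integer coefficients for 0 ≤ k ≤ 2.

We work with the vertex ordering v_0 < v_1 < v_2 < v_3 < v_4 < v_5 < v_6. The simplices of K, each written with vertices in increasing order, are:

  0-simplices (7): [v_0], [v_1], [v_2], [v_3], [v_4], [v_5], [v_6]
  1-simplices (18): (18 of them)
  2-simplices (12): (12 of them)

giving chain groups C_0 ≅ Z^7, C_1 ≅ Z^18, C_2 ≅ Z^12.

∂_1: C_1 → C_0 maps an edge to its endpoints' difference, ∂[p,q] = q − p. For instance
  ∂[v_0,v_1] = [v_1] − [v_0].
The 7×18 boundary matrix has rank 6 and Smith normal form diag(1,1,1,1,1,1).

The boundary map ∂_2: C_2 → C_1 acts by ∂[p,q,r] = [q,r] − [p,r] + [p,q]. For instance
  ∂[v_0,v_3,v_5] = [v_3,v_5] − [v_0,v_5] + [v_0,v_3],
  ∂[v_0,v_1,v_3] = [v_1,v_3] − [v_0,v_3] + [v_0,v_1].
This gives a 18×12 integer matrix of rank 12; reducing to Smith normal form yields diagonal entries (1,1,1,1,1,1,1,1,1,1,1,2).

Now H_k = ker ∂_k / im ∂_{k+1}, so:

  H_0: rank C_0 − rank ∂_1 = 7 − 6 = 1, and the invariant factors of ∂_1 are all 1, so H_0 = Z.
  H_1: rank ker ∂_1 − rank ∂_2 = (18 − 6) − 12 = 0, and ∂_2 has invariant factor 2 > 1, so H_1 = Z/2Z.
  H_2: rank ker ∂_2 − rank ∂_3 = (12 − 12) − 0 = 0, and there is no ∂_3, so H_2 = 0.

H_0 ≅ Z,  H_1 ≅ Z/2Z,  H_2 = 0.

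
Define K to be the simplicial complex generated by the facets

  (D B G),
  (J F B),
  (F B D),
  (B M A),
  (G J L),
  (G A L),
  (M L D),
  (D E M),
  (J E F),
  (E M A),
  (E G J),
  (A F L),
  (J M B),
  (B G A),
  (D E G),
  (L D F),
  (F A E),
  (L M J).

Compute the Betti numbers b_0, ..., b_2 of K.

We work with the vertex ordering A < B < D < E < F < G < J < L < M. The simplices of K, each written with vertices in increasing order, are:

  0-simplices (9): A, B, D, E, F, G, J, L, M
  1-simplices (27): AB, AE, AF, AG, AL, AM, BD, BF, BG, BJ, BM, DE, DF, DG, DL, DM, EF, EG, EJ, EM, FJ, FL, GJ, GL, JL, JM, LM
  2-simplices (18): ABG, ABM, AEF, AEM, AFL, AGL, BDF, BDG, BFJ, BJM, DEG, DEM, DFL, DLM, EFJ, EGJ, GJL, JLM

giving chain groups C_0 ≅ Z^9, C_1 ≅ Z^27, C_2 ≅ Z^18.

Boundary ∂_1: C_1 → C_0 is given by ∂[p,q] = [q] − [p]. For instance
  ∂BD = D − B.
This gives a 9×27 integer matrix of rank 8; reducing to Smith normal form yields diagonal entries (1,1,1,1,1,1,1,1).

Boundary ∂_2: C_2 → C_1 sends each 2-simplex [p,q,r] to [q,r] − [p,r] + [p,q]. For instance
  ∂BDG = DG − BG + BD,
  ∂ABG = BG − AG + AB.
The 27×18 boundary matrix has rank 17 and Smith normal form diag(1,1,1,1,1,1,1,1,1,1,1,1,1,1,1,1,1).

Reading off H_k = ker ∂_k / im ∂_{k+1}:

  H_0: rank C_0 − rank ∂_1 = 9 − 8 = 1, and the invariant factors of ∂_1 are all 1, so H_0 = Z.
  H_1: rank ker ∂_1 − rank ∂_2 = (27 − 8) − 17 = 2, and the invariant factors of ∂_2 are all 1, so H_1 = Z^2.
  H_2: rank ker ∂_2 − rank ∂_3 = (18 − 17) − 0 = 1, and there is no ∂_3, so H_2 = Z.

Hence the Betti numbers are b_0 = 1, b_1 = 2, b_2 = 1.

b_0 = 1, b_1 = 2, b_2 = 1.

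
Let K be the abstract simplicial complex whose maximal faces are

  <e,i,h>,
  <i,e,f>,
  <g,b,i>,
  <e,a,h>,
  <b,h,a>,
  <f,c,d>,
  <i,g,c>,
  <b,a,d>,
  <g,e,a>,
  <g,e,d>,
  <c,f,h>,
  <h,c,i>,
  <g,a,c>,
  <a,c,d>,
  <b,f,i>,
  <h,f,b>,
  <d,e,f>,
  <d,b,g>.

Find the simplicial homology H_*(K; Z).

H_0 = Z,  H_1 = Z ⊕ Z/2Z,  H_2 = 0.

Fix the vertex order a < b < c < d < e < f < g < h < i and write every simplex with vertices in increasing order. Then dim K = 2 and the simplices of K are:

  0-simplices (9): a, b, c, d, e, f, g, h, i
  1-simplices (27): ab, ac, ad, ae, ag, ah, bd, bf, bg, bh, bi, cd, cf, cg, ch, ci, de, df, dg, ef, eg, eh, ei, fh, fi, gi, hi
  2-simplices (18): abd, abh, acd, acg, aeg, aeh, bdg, bfh, bfi, bgi, cdf, cfh, cgi, chi, def, deg, efi, ehi

so the chain groups are C_0 ≅ Z^9, C_1 ≅ Z^27, C_2 ≅ Z^18.

Boundary ∂_1: C_1 → C_0 maps an edge to its endpoints' difference, ∂[p,q] = q − p. For instance
  ∂bh = h − b.
The 9×27 boundary matrix has rank 8 and Smith normal form diag(1,1,1,1,1,1,1,1).

The boundary map ∂_2: C_2 → C_1 sends each 2-simplex [p,q,r] to [q,r] − [p,r] + [p,q]. For instance
  ∂aeg = eg − ag + ae,
  ∂cfh = fh − ch + cf.
The resulting 27×18 matrix has rank 18, and its Smith normal form has invariant factors (1,1,1,1,1,1,1,1,1,1,1,1,1,1,1,1,1,2).

Now H_k = ker ∂_k / im ∂_{k+1}, so:

  H_0: rank C_0 − rank ∂_1 = 9 − 8 = 1, and the invariant factors of ∂_1 are all 1, so H_0 ≅ Z.
  H_1: rank ker ∂_1 − rank ∂_2 = (27 − 8) − 18 = 1, and ∂_2 has invariant factor 2 > 1, so H_1 ≅ Z ⊕ Z/2Z.
  H_2: rank ker ∂_2 − rank ∂_3 = (18 − 18) − 0 = 0, and there is no ∂_3, so H_2 ≅ 0.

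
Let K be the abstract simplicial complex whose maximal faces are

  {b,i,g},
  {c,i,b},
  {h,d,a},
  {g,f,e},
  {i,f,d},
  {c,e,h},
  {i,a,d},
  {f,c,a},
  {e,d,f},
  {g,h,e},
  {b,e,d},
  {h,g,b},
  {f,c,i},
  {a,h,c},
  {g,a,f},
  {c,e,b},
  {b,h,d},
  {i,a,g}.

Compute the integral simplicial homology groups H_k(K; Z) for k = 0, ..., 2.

K has 9 vertices, 27 edges, 18 triangles.
rank ∂_0 = 0, rank ∂_1 = 8 ⇒ b_0 = 9 − 0 − 8 = 1; all invariant factors of ∂_1 are 1 so no torsion. So H_0 ≅ Z.
rank ∂_1 = 8, rank ∂_2 = 18 ⇒ b_1 = 27 − 8 − 18 = 1; ∂_2 has invariant factor(s) [2] giving torsion. So H_1 ≅ Z ⊕ Z_2.
rank ∂_2 = 18, rank ∂_3 = 0 ⇒ b_2 = 18 − 18 − 0 = 0. So H_2 ≅ 0.

H_0 = Z,  H_1 = Z ⊕ Z_2,  H_2 = 0.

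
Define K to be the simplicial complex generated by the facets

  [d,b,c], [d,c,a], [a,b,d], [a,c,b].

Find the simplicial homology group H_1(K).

H_1 = 0.

Take the total order a < b < c < d on the vertex set. Then K (dimension 2) consists of the simplices:

  0-simplices (4): a, b, c, d
  1-simplices (6): ab, ac, ad, bc, bd, cd
  2-simplices (4): abc, abd, acd, bcd

so the chain groups are C_0 ≅ Z^4, C_1 ≅ Z^6, C_2 ≅ Z^4.

The boundary map ∂_1: C_1 → C_0 maps an edge to its endpoints' difference, ∂[p,q] = q − p. For instance
  ∂ac = c − a.
The 4×6 boundary matrix has rank 3 and Smith normal form diag(1,1,1).

∂_2: C_2 → C_1 acts by ∂[p,q,r] = [q,r] − [p,r] + [p,q]. For instance
  ∂abd = bd − ad + ab,
  ∂abc = bc − ac + ab.
The 6×4 boundary matrix has rank 3 and Smith normal form diag(1,1,1).

From H_k ≅ ker(∂_k) / im(∂_{k+1}) we obtain:

  H_1: rank ker ∂_1 − rank ∂_2 = (6 − 3) − 3 = 0, and the invariant factors of ∂_2 are all 1, so H_1 ≅ 0.

(K is a triangulation of the 2-sphere S^2.)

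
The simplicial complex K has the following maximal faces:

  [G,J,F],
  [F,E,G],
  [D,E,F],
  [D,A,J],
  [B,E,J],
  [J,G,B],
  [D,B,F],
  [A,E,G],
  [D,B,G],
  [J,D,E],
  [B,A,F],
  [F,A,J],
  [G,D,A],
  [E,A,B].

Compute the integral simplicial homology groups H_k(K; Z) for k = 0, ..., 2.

H_0 ≅ Z,  H_1 ≅ Z^2,  H_2 ≅ Z.

We work with the vertex ordering A < B < D < E < F < G < J. The simplices of K, each written with vertices in increasing order, are:

  0-simplices (7): A, B, D, E, F, G, J
  1-simplices (21): AB, AD, AE, AF, AG, AJ, BD, BE, BF, BG, BJ, DE, DF, DG, DJ, EF, EG, EJ, FG, FJ, GJ
  2-simplices (14): ABE, ABF, ADG, ADJ, AEG, AFJ, BDF, BDG, BEJ, BGJ, DEF, DEJ, EFG, FGJ

so the chain groups are C_0 ≅ Z^7, C_1 ≅ Z^21, C_2 ≅ Z^14.

The boundary map ∂_1: C_1 → C_0 sends each edge [p,q] (with p < q) to q − p. For instance
  ∂EJ = J − E.
The 7×21 boundary matrix has rank 6 and Smith normal form diag(1,1,1,1,1,1).

The boundary map ∂_2: C_2 → C_1 maps a triangle to the signed sum of its edges. For instance
  ∂BEJ = EJ − BJ + BE,
  ∂BDG = DG − BG + BD.
As a 21×14 matrix over Z this has rank 13, with invariant factors (1,1,1,1,1,1,1,1,1,1,1,1,1).

Now H_k = ker ∂_k / im ∂_{k+1}, so:

  H_0: rank C_0 − rank ∂_1 = 7 − 6 = 1, and the invariant factors of ∂_1 are all 1, so H_0 ≅ Z.
  H_1: rank ker ∂_1 − rank ∂_2 = (21 − 6) − 13 = 2, and the invariant factors of ∂_2 are all 1, so H_1 ≅ Z^2.
  H_2: rank ker ∂_2 − rank ∂_3 = (14 − 13) − 0 = 1, and there is no ∂_3, so H_2 ≅ Z.

(K is a triangulation of the torus T^2.)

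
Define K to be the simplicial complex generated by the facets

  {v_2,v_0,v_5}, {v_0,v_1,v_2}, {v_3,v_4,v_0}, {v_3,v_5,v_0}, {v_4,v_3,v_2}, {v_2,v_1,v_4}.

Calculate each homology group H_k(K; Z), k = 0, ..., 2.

H_0 = Z,  H_1 = Z,  H_2 = 0.

We work with the vertex ordering v_0 < v_1 < v_2 < v_3 < v_4 < v_5. The simplices of K, each written with vertices in increasing order, are:

  0-simplices (6): [v_0], [v_1], [v_2], [v_3], [v_4], [v_5]
  1-simplices (12): [v_0,v_1], [v_0,v_2], [v_0,v_3], [v_0,v_4], [v_0,v_5], [v_1,v_2], [v_1,v_4], [v_2,v_3], [v_2,v_4], [v_2,v_5], [v_3,v_4], [v_3,v_5]
  2-simplices (6): [v_0,v_1,v_2], [v_0,v_2,v_5], [v_0,v_3,v_4], [v_0,v_3,v_5], [v_1,v_2,v_4], [v_2,v_3,v_4]

Hence C_0 ≅ Z^6, C_1 ≅ Z^12, C_2 ≅ Z^6.

Boundary ∂_1: C_1 → C_0 sends each edge [p,q] (with p < q) to q − p. For instance
  ∂[v_3,v_5] = [v_5] − [v_3].
As a 6×12 matrix over Z this has rank 5, with invariant factors (1,1,1,1,1).

∂_2: C_2 → C_1 acts by ∂[p,q,r] = [q,r] − [p,r] + [p,q]. For instance
  ∂[v_0,v_1,v_2] = [v_1,v_2] − [v_0,v_2] + [v_0,v_1],
  ∂[v_2,v_3,v_4] = [v_3,v_4] − [v_2,v_4] + [v_2,v_3].
The 12×6 boundary matrix has rank 6 and Smith normal form diag(1,1,1,1,1,1).

Reading off H_k = ker ∂_k / im ∂_{k+1}:

  H_0: rank C_0 − rank ∂_1 = 6 − 5 = 1, and the invariant factors of ∂_1 are all 1, so H_0 ≅ Z.
  H_1: rank ker ∂_1 − rank ∂_2 = (12 − 5) − 6 = 1, and the invariant factors of ∂_2 are all 1, so H_1 ≅ Z.
  H_2: rank ker ∂_2 − rank ∂_3 = (6 − 6) − 0 = 0, and there is no ∂_3, so H_2 ≅ 0.

As a check, the Euler characteristic is 6 − 12 + 6 = 0, which agrees with 1 − 1 + 0 = 0.
(K is a triangulation of the cylinder S^1 x I.)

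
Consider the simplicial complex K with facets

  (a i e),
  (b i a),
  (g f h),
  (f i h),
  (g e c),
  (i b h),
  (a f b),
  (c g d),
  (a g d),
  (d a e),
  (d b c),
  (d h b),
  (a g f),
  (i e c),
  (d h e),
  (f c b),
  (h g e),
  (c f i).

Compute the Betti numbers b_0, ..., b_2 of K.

K has 9 vertices, 27 edges, 18 triangles.
rank ∂_0 = 0, rank ∂_1 = 8 ⇒ b_0 = 9 − 0 − 8 = 1; all invariant factors of ∂_1 are 1 so no torsion. So H_0 = Z.
rank ∂_1 = 8, rank ∂_2 = 18 ⇒ b_1 = 27 − 8 − 18 = 1; ∂_2 has invariant factor(s) [2] giving torsion. So H_1 = Z ⊕ Z/2.
rank ∂_2 = 18, rank ∂_3 = 0 ⇒ b_2 = 18 − 18 − 0 = 0. So H_2 = 0.

b_0 = 1, b_1 = 1, b_2 = 0.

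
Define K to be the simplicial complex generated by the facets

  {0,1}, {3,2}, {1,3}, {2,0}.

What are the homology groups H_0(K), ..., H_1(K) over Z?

Take the total order 0 < 1 < 2 < 3 on the vertex set. Then K (dimension 1) consists of the simplices:

  0-simplices (4): [0], [1], [2], [3]
  1-simplices (4): [0,1], [0,2], [1,3], [2,3]

giving chain groups C_0 ≅ Z^4, C_1 ≅ Z^4.

The boundary map ∂_1: C_1 → C_0 maps an edge to its endpoints' difference, ∂[p,q] = q − p.
As a 4×4 matrix over Z this has rank 3, with invariant factors (1,1,1).

Reading off H_k = ker ∂_k / im ∂_{k+1}:

  H_0: rank C_0 − rank ∂_1 = 4 − 3 = 1, and the invariant factors of ∂_1 are all 1, so H_0 = Z.
  H_1: rank ker ∂_1 − rank ∂_2 = (4 − 3) − 0 = 1, and there is no ∂_2, so H_1 = Z.

(K is a triangulation of the circle S^1.)

H_0 ≅ Z,  H_1 ≅ Z.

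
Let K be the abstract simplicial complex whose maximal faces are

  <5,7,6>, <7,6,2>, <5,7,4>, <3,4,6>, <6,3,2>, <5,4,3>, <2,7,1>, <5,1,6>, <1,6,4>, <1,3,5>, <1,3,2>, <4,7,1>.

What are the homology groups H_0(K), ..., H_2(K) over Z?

H_0 = Z,  H_1 = Z/2,  H_2 = 0.

We work with the vertex ordering 1 < 2 < 3 < 4 < 5 < 6 < 7. The simplices of K, each written with vertices in increasing order, are:

  0-simplices (7): [1], [2], [3], [4], [5], [6], [7]
  1-simplices (18): [1,2], [1,3], [1,4], [1,5], [1,6], [1,7], [2,3], [2,6], [2,7], [3,4], [3,5], [3,6], [4,5], [4,6], [4,7], [5,6], [5,7], [6,7]
  2-simplices (12): [1,2,3], [1,2,7], [1,3,5], [1,4,6], [1,4,7], [1,5,6], [2,3,6], [2,6,7], [3,4,5], [3,4,6], [4,5,7], [5,6,7]

Hence C_0 ≅ Z^7, C_1 ≅ Z^18, C_2 ≅ Z^12.

Boundary ∂_1: C_1 → C_0 is given by ∂[p,q] = [q] − [p].
This gives a 7×18 integer matrix of rank 6; reducing to Smith normal form yields diagonal entries (1,1,1,1,1,1).

The boundary map ∂_2: C_2 → C_1 maps a triangle to the signed sum of its edges. For instance
  ∂[1,4,7] = [4,7] − [1,7] + [1,4],
  ∂[2,3,6] = [3,6] − [2,6] + [2,3].
The resulting 18×12 matrix has rank 12, and its Smith normal form has invariant factors (1,1,1,1,1,1,1,1,1,1,1,2).

Now H_k = ker ∂_k / im ∂_{k+1}, so:

  H_0: rank C_0 − rank ∂_1 = 7 − 6 = 1, and the invariant factors of ∂_1 are all 1, so H_0 = Z.
  H_1: rank ker ∂_1 − rank ∂_2 = (18 − 6) − 12 = 0, and ∂_2 has invariant factor 2 > 1, so H_1 = Z/2.
  H_2: rank ker ∂_2 − rank ∂_3 = (12 − 12) − 0 = 0, and there is no ∂_3, so H_2 = 0.

(K is a triangulation of the real projective plane RP^2.)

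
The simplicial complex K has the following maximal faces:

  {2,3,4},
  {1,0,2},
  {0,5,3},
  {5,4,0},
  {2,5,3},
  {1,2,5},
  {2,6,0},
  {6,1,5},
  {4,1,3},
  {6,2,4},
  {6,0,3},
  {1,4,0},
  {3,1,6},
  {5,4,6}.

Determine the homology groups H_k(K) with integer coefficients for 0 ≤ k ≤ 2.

H_0 ≅ Z,  H_1 ≅ Z^2,  H_2 ≅ Z.

K has 7 vertices, 21 edges, 14 triangles.
rank ∂_0 = 0, rank ∂_1 = 6 ⇒ b_0 = 7 − 0 − 6 = 1; all invariant factors of ∂_1 are 1 so no torsion. So H_0 = Z.
rank ∂_1 = 6, rank ∂_2 = 13 ⇒ b_1 = 21 − 6 − 13 = 2; all invariant factors of ∂_2 are 1 so no torsion. So H_1 = Z^2.
rank ∂_2 = 13, rank ∂_3 = 0 ⇒ b_2 = 14 − 13 − 0 = 1. So H_2 = Z.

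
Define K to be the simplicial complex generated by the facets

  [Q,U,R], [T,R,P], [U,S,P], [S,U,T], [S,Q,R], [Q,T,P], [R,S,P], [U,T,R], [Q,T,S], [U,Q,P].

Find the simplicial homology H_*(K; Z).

Order the vertices as P < Q < R < S < T < U. Listing each simplex with vertices in this order, K has dimension 2 with simplices:

  0-simplices (6): P, Q, R, S, T, U
  1-simplices (15): PQ, PR, PS, PT, PU, QR, QS, QT, QU, RS, RT, RU, ST, SU, TU
  2-simplices (10): PQT, PQU, PRS, PRT, PSU, QRS, QRU, QST, RTU, STU

giving chain groups C_0 ≅ Z^6, C_1 ≅ Z^15, C_2 ≅ Z^10.

Boundary ∂_1: C_1 → C_0 is given by ∂[p,q] = [q] − [p]. For instance
  ∂TU = U − T.
This gives a 6×15 integer matrix of rank 5; reducing to Smith normal form yields diagonal entries (1,1,1,1,1).

The boundary map ∂_2: C_2 → C_1 sends each 2-simplex [p,q,r] to [q,r] − [p,r] + [p,q]. For instance
  ∂PRS = RS − PS + PR,
  ∂QRU = RU − QU + QR.
This gives a 15×10 integer matrix of rank 10; reducing to Smith normal form yields diagonal entries (1,1,1,1,1,1,1,1,1,2).

From H_k ≅ ker(∂_k) / im(∂_{k+1}) we obtain:

  H_0: rank C_0 − rank ∂_1 = 6 − 5 = 1, and the invariant factors of ∂_1 are all 1, so H_0 ≅ Z.
  H_1: rank ker ∂_1 − rank ∂_2 = (15 − 5) − 10 = 0, and ∂_2 has invariant factor 2 > 1, so H_1 ≅ Z_2.
  H_2: rank ker ∂_2 − rank ∂_3 = (10 − 10) − 0 = 0, and there is no ∂_3, so H_2 ≅ 0.

(K is a triangulation of the real projective plane RP^2.)

H_0 = Z,  H_1 = Z_2,  H_2 = 0.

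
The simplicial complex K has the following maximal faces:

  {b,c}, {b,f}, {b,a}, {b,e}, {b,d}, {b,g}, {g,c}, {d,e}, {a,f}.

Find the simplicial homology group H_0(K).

H_0 ≅ Z.

Fix the vertex order a < b < c < d < e < f < g and write every simplex with vertices in increasing order. Then dim K = 1 and the simplices of K are:

  0-simplices (7): a, b, c, d, e, f, g
  1-simplices (9): ab, af, bc, bd, be, bf, bg, cg, de

giving chain groups C_0 ≅ Z^7, C_1 ≅ Z^9.

Boundary ∂_1: C_1 → C_0 is given by ∂[p,q] = [q] − [p]. For instance
  ∂de = e − d.
As a 7×9 matrix over Z this has rank 6, with invariant factors (1,1,1,1,1,1).

Now H_k = ker ∂_k / im ∂_{k+1}, so:

  H_0: rank C_0 − rank ∂_1 = 7 − 6 = 1, and the invariant factors of ∂_1 are all 1, so H_0 = Z.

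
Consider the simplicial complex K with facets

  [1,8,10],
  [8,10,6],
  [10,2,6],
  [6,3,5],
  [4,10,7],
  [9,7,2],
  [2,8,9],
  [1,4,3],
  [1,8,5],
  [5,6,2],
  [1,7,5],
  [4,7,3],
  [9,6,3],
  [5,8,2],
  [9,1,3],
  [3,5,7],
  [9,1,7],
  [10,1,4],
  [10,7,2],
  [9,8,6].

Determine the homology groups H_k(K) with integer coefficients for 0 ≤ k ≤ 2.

H_0 ≅ Z,  H_1 ≅ Z × Z/2,  H_2 = 0.

Take the total order 1 < 2 < 3 < 4 < 5 < 6 < 7 < 8 < 9 < 10 on the vertex set. Then K (dimension 2) consists of the simplices:

  0-simplices (10): [1], [2], [3], [4], [5], [6], [7], [8], [9], [10]
  1-simplices (30): (30 of them)
  2-simplices (20): (20 of them)

giving chain groups C_0 ≅ Z^10, C_1 ≅ Z^30, C_2 ≅ Z^20.

Boundary ∂_1: C_1 → C_0 maps an edge to its endpoints' difference, ∂[p,q] = q − p.
The 10×30 boundary matrix has rank 9 and Smith normal form diag(1,1,1,1,1,1,1,1,1).

∂_2: C_2 → C_1 acts by ∂[p,q,r] = [q,r] − [p,r] + [p,q]. For instance
  ∂[2,8,9] = [8,9] − [2,9] + [2,8],
  ∂[1,3,9] = [3,9] − [1,9] + [1,3].
This gives a 30×20 integer matrix of rank 20; reducing to Smith normal form yields diagonal entries (1,1,1,1,1,1,1,1,1,1,1,1,1,1,1,1,1,1,1,2).

Computing H_k = (kernel of ∂_k) / (image of ∂_{k+1}):

  H_0: rank C_0 − rank ∂_1 = 10 − 9 = 1, and the invariant factors of ∂_1 are all 1, so H_0 ≅ Z.
  H_1: rank ker ∂_1 − rank ∂_2 = (30 − 9) − 20 = 1, and ∂_2 has invariant factor 2 > 1, so H_1 ≅ Z × Z/2.
  H_2: rank ker ∂_2 − rank ∂_3 = (20 − 20) − 0 = 0, and there is no ∂_3, so H_2 ≅ 0.

As a check, the Euler characteristic is 10 − 30 + 20 = 0, which agrees with 1 − 1 + 0 = 0.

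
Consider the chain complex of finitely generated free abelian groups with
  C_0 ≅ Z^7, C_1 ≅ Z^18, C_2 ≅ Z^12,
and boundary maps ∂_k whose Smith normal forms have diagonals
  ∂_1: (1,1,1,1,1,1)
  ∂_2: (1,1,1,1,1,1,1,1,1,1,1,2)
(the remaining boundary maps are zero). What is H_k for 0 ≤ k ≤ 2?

H_0 = Z,  H_1 = Z_2,  H_2 = 0.

H_0: b_0 = 7 − 0 − 6 = 1; torsion from ∂_1 factors > 1: none. So H_0 = Z.
H_1: b_1 = 18 − 6 − 12 = 0; torsion from ∂_2 factors > 1: [2]. So H_1 = Z_2.
H_2: b_2 = 12 − 12 − 0 = 0; torsion from ∂_3 factors > 1: none. So H_2 = 0.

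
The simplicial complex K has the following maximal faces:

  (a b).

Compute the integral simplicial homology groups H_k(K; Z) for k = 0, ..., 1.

Take the total order a < b on the vertex set. Then K (dimension 1) consists of the simplices:

  0-simplices (2): a, b
  1-simplices (1): ab

Hence C_0 ≅ Z^2, C_1 ≅ Z^1.

The boundary map ∂_1: C_1 → C_0 sends each edge [p,q] (with p < q) to q − p. For instance
  ∂ab = b − a.
As a 2×1 matrix over Z this has rank 1, with invariant factors (1).

Reading off H_k = ker ∂_k / im ∂_{k+1}:

  H_0: rank C_0 − rank ∂_1 = 2 − 1 = 1, and the invariant factors of ∂_1 are all 1, so H_0 ≅ Z.
  H_1: rank ker ∂_1 − rank ∂_2 = (1 − 1) − 0 = 0, and there is no ∂_2, so H_1 ≅ 0.

As a check, the Euler characteristic is 2 − 1 = 1, which agrees with 1 − 0 = 1.
(K is a triangulation of the 1-simplex.)

H_0 = Z,  H_1 = 0.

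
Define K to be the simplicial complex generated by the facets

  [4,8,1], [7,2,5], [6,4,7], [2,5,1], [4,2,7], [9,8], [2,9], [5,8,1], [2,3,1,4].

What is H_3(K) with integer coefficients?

H_3 = 0.

K has 9 vertices, 18 edges, 10 triangles, 1 3-simplex.
rank ∂_3 = 1, rank ∂_4 = 0 ⇒ b_3 = 1 − 1 − 0 = 0. So H_3 = 0.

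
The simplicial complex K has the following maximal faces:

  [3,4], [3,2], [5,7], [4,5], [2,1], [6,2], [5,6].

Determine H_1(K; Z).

K has 7 vertices, 7 edges.
rank ∂_1 = 6, rank ∂_2 = 0 ⇒ b_1 = 7 − 6 − 0 = 1. So H_1 = Z.

H_1 ≅ Z.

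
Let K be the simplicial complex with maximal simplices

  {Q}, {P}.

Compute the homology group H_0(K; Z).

Order the vertices as P < Q. Listing each simplex with vertices in this order, K has dimension 0 with simplices:

  0-simplices (2): P, Q

giving chain groups C_0 ≅ Z^2.

Now H_k = ker ∂_k / im ∂_{k+1}, so:

  H_0: rank C_0 − rank ∂_1 = 2 − 0 = 2, and there is no ∂_1, so H_0 = Z^2.

(K is a triangulation of a set of 2 points.)

H_0 = Z^2.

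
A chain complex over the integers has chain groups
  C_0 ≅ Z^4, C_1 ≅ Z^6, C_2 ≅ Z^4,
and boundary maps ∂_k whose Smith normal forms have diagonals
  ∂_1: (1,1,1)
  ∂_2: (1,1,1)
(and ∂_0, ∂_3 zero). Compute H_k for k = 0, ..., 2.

H_0 ≅ Z,  H_1 = 0,  H_2 ≅ Z.

H_0: b_0 = 4 − 0 − 3 = 1; torsion from ∂_1 factors > 1: none. So H_0 ≅ Z.
H_1: b_1 = 6 − 3 − 3 = 0; torsion from ∂_2 factors > 1: none. So H_1 ≅ 0.
H_2: b_2 = 4 − 3 − 0 = 1; torsion from ∂_3 factors > 1: none. So H_2 ≅ Z.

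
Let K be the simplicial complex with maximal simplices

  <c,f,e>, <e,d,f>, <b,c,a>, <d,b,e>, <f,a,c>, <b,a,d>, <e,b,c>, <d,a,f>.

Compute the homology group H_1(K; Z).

Order the vertices as a < b < c < d < e < f. Listing each simplex with vertices in this order, K has dimension 2 with simplices:

  0-simplices (6): a, b, c, d, e, f
  1-simplices (12): ab, ac, ad, af, bc, bd, be, ce, cf, de, df, ef
  2-simplices (8): abc, abd, acf, adf, bce, bde, cef, def

giving chain groups C_0 ≅ Z^6, C_1 ≅ Z^12, C_2 ≅ Z^8.

∂_1: C_1 → C_0 sends each edge [p,q] (with p < q) to q − p.
As a 6×12 matrix over Z this has rank 5, with invariant factors (1,1,1,1,1).

∂_2: C_2 → C_1 sends each 2-simplex [p,q,r] to [q,r] − [p,r] + [p,q]. For instance
  ∂bce = ce − be + bc,
  ∂abc = bc − ac + ab.
This gives a 12×8 integer matrix of rank 7; reducing to Smith normal form yields diagonal entries (1,1,1,1,1,1,1).

Reading off H_k = ker ∂_k / im ∂_{k+1}:

  H_1: rank ker ∂_1 − rank ∂_2 = (12 − 5) − 7 = 0, and the invariant factors of ∂_2 are all 1, so H_1 = 0.

H_1 = 0.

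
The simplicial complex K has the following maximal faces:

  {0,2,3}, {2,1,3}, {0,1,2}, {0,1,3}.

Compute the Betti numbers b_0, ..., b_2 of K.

b_0 = 1, b_1 = 0, b_2 = 1.

Fix the vertex order 0 < 1 < 2 < 3 and write every simplex with vertices in increasing order. Then dim K = 2 and the simplices of K are:

  0-simplices (4): [0], [1], [2], [3]
  1-simplices (6): [0,1], [0,2], [0,3], [1,2], [1,3], [2,3]
  2-simplices (4): [0,1,2], [0,1,3], [0,2,3], [1,2,3]

giving chain groups C_0 ≅ Z^4, C_1 ≅ Z^6, C_2 ≅ Z^4.

Boundary ∂_1: C_1 → C_0 sends each edge [p,q] (with p < q) to q − p. For instance
  ∂[0,2] = [2] − [0].
This gives a 4×6 integer matrix of rank 3; reducing to Smith normal form yields diagonal entries (1,1,1).

Boundary ∂_2: C_2 → C_1 sends each 2-simplex [p,q,r] to [q,r] − [p,r] + [p,q]. For instance
  ∂[0,1,3] = [1,3] − [0,3] + [0,1],
  ∂[0,2,3] = [2,3] − [0,3] + [0,2].
The 6×4 boundary matrix has rank 3 and Smith normal form diag(1,1,1).

Reading off H_k = ker ∂_k / im ∂_{k+1}:

  H_0: rank C_0 − rank ∂_1 = 4 − 3 = 1, and the invariant factors of ∂_1 are all 1, so H_0 = Z.
  H_1: rank ker ∂_1 − rank ∂_2 = (6 − 3) − 3 = 0, and the invariant factors of ∂_2 are all 1, so H_1 = 0.
  H_2: rank ker ∂_2 − rank ∂_3 = (4 − 3) − 0 = 1, and there is no ∂_3, so H_2 = Z.

(K is a triangulation of the 2-sphere S^2.)

Hence the Betti numbers are b_0 = 1, b_1 = 0, b_2 = 1.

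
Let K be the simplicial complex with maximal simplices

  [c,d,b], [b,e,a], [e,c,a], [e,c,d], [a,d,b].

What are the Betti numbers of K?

K has 5 vertices, 10 edges, 5 triangles.
rank ∂_0 = 0, rank ∂_1 = 4 ⇒ b_0 = 5 − 0 − 4 = 1; all invariant factors of ∂_1 are 1 so no torsion. So H_0 = Z.
rank ∂_1 = 4, rank ∂_2 = 5 ⇒ b_1 = 10 − 4 − 5 = 1; all invariant factors of ∂_2 are 1 so no torsion. So H_1 = Z.
rank ∂_2 = 5, rank ∂_3 = 0 ⇒ b_2 = 5 − 5 − 0 = 0. So H_2 = 0.

b_0 = 1, b_1 = 1, b_2 = 0.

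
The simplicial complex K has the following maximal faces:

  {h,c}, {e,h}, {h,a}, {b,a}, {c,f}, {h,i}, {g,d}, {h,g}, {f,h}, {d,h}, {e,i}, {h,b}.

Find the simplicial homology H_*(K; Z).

Take the total order a < b < c < d < e < f < g < h < i on the vertex set. Then K (dimension 1) consists of the simplices:

  0-simplices (9): a, b, c, d, e, f, g, h, i
  1-simplices (12): ab, ah, bh, cf, ch, dg, dh, eh, ei, fh, gh, hi

so the chain groups are C_0 ≅ Z^9, C_1 ≅ Z^12.

The boundary map ∂_1: C_1 → C_0 maps an edge to its endpoints' difference, ∂[p,q] = q − p. For instance
  ∂gh = h − g.
The 9×12 boundary matrix has rank 8 and Smith normal form diag(1,1,1,1,1,1,1,1).

Now H_k = ker ∂_k / im ∂_{k+1}, so:

  H_0: rank C_0 − rank ∂_1 = 9 − 8 = 1, and the invariant factors of ∂_1 are all 1, so H_0 ≅ Z.
  H_1: rank ker ∂_1 − rank ∂_2 = (12 − 8) − 0 = 4, and there is no ∂_2, so H_1 ≅ Z^4.

H_0 = Z,  H_1 = Z^4.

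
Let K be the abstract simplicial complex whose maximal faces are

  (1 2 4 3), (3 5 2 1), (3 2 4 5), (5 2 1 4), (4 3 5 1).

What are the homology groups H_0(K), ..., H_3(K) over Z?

H_0 = Z,  H_1 = 0,  H_2 = 0,  H_3 = Z.

We work with the vertex ordering 1 < 2 < 3 < 4 < 5. The simplices of K, each written with vertices in increasing order, are:

  0-simplices (5): [1], [2], [3], [4], [5]
  1-simplices (10): [1,2], [1,3], [1,4], [1,5], [2,3], [2,4], [2,5], [3,4], [3,5], [4,5]
  2-simplices (10): [1,2,3], [1,2,4], [1,2,5], [1,3,4], [1,3,5], [1,4,5], [2,3,4], [2,3,5], [2,4,5], [3,4,5]
  3-simplices (5): [1,2,3,4], [1,2,3,5], [1,2,4,5], [1,3,4,5], [2,3,4,5]

giving chain groups C_0 ≅ Z^5, C_1 ≅ Z^10, C_2 ≅ Z^10, C_3 ≅ Z^5.

Boundary ∂_1: C_1 → C_0 maps an edge to its endpoints' difference, ∂[p,q] = q − p. For instance
  ∂[3,4] = [4] − [3].
This gives a 5×10 integer matrix of rank 4; reducing to Smith normal form yields diagonal entries (1,1,1,1).

∂_2: C_2 → C_1 sends each 2-simplex [p,q,r] to [q,r] − [p,r] + [p,q]. For instance
  ∂[1,2,4] = [2,4] − [1,4] + [1,2],
  ∂[2,4,5] = [4,5] − [2,5] + [2,4].
As a 10×10 matrix over Z this has rank 6, with invariant factors (1,1,1,1,1,1).

The boundary map ∂_3: C_3 → C_2 sends each 3-simplex σ to the alternating sum Σ_i (−1)^i (σ with its i-th vertex removed). For instance
  ∂[1,3,4,5] = [3,4,5] − [1,4,5] + [1,3,5] − [1,3,4],
  ∂[1,2,3,5] = [2,3,5] − [1,3,5] + [1,2,5] − [1,2,3].
As a 10×5 matrix over Z this has rank 4, with invariant factors (1,1,1,1).

Reading off H_k = ker ∂_k / im ∂_{k+1}:

  H_0: rank C_0 − rank ∂_1 = 5 − 4 = 1, and the invariant factors of ∂_1 are all 1, so H_0 = Z.
  H_1: rank ker ∂_1 − rank ∂_2 = (10 − 4) − 6 = 0, and the invariant factors of ∂_2 are all 1, so H_1 = 0.
  H_2: rank ker ∂_2 − rank ∂_3 = (10 − 6) − 4 = 0, and the invariant factors of ∂_3 are all 1, so H_2 = 0.
  H_3: rank ker ∂_3 − rank ∂_4 = (5 − 4) − 0 = 1, and there is no ∂_4, so H_3 = Z.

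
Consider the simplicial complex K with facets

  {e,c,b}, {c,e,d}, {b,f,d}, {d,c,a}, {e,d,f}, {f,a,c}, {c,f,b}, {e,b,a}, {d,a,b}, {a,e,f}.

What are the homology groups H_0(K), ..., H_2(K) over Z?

Order the vertices as a < b < c < d < e < f. Listing each simplex with vertices in this order, K has dimension 2 with simplices:

  0-simplices (6): a, b, c, d, e, f
  1-simplices (15): ab, ac, ad, ae, af, bc, bd, be, bf, cd, ce, cf, de, df, ef
  2-simplices (10): abd, abe, acd, acf, aef, bce, bcf, bdf, cde, def

giving chain groups C_0 ≅ Z^6, C_1 ≅ Z^15, C_2 ≅ Z^10.

∂_1: C_1 → C_0 sends each edge [p,q] (with p < q) to q − p. For instance
  ∂de = e − d.
As a 6×15 matrix over Z this has rank 5, with invariant factors (1,1,1,1,1).

∂_2: C_2 → C_1 sends each 2-simplex [p,q,r] to [q,r] − [p,r] + [p,q]. For instance
  ∂abd = bd − ad + ab,
  ∂def = ef − df + de.
The 15×10 boundary matrix has rank 10 and Smith normal form diag(1,1,1,1,1,1,1,1,1,2).

Computing H_k = (kernel of ∂_k) / (image of ∂_{k+1}):

  H_0: rank C_0 − rank ∂_1 = 6 − 5 = 1, and the invariant factors of ∂_1 are all 1, so H_0 ≅ Z.
  H_1: rank ker ∂_1 − rank ∂_2 = (15 − 5) − 10 = 0, and ∂_2 has invariant factor 2 > 1, so H_1 ≅ Z/2Z.
  H_2: rank ker ∂_2 − rank ∂_3 = (10 − 10) − 0 = 0, and there is no ∂_3, so H_2 ≅ 0.

As a check, the Euler characteristic is 6 − 15 + 10 = 1, which agrees with 1 − 0 + 0 = 1.

H_0 ≅ Z,  H_1 ≅ Z/2Z,  H_2 = 0.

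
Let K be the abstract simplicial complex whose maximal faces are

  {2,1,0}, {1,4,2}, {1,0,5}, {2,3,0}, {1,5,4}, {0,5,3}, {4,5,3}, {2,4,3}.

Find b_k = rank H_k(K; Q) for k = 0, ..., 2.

We work with the vertex ordering 0 < 1 < 2 < 3 < 4 < 5. The simplices of K, each written with vertices in increasing order, are:

  0-simplices (6): [0], [1], [2], [3], [4], [5]
  1-simplices (12): [0,1], [0,2], [0,3], [0,5], [1,2], [1,4], [1,5], [2,3], [2,4], [3,4], [3,5], [4,5]
  2-simplices (8): [0,1,2], [0,1,5], [0,2,3], [0,3,5], [1,2,4], [1,4,5], [2,3,4], [3,4,5]

so the chain groups are C_0 ≅ Z^6, C_1 ≅ Z^12, C_2 ≅ Z^8.

The boundary map ∂_1: C_1 → C_0 maps an edge to its endpoints' difference, ∂[p,q] = q − p. For instance
  ∂[1,5] = [5] − [1].
The resulting 6×12 matrix has rank 5, and its Smith normal form has invariant factors (1,1,1,1,1).

The boundary map ∂_2: C_2 → C_1 maps a triangle to the signed sum of its edges. For instance
  ∂[0,1,5] = [1,5] − [0,5] + [0,1],
  ∂[2,3,4] = [3,4] − [2,4] + [2,3].
The resulting 12×8 matrix has rank 7, and its Smith normal form has invariant factors (1,1,1,1,1,1,1).

Reading off H_k = ker ∂_k / im ∂_{k+1}:

  H_0: rank C_0 − rank ∂_1 = 6 − 5 = 1, and the invariant factors of ∂_1 are all 1, so H_0 ≅ Z.
  H_1: rank ker ∂_1 − rank ∂_2 = (12 − 5) − 7 = 0, and the invariant factors of ∂_2 are all 1, so H_1 ≅ 0.
  H_2: rank ker ∂_2 − rank ∂_3 = (8 − 7) − 0 = 1, and there is no ∂_3, so H_2 ≅ Z.

(K is a triangulation of the 2-sphere S^2.)

Hence the Betti numbers are b_0 = 1, b_1 = 0, b_2 = 1.

b_0 = 1, b_1 = 0, b_2 = 1.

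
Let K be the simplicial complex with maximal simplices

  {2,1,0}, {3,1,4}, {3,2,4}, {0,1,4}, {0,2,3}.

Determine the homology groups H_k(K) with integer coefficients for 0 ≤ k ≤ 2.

H_0 = Z,  H_1 = Z,  H_2 = 0.

Fix the vertex order 0 < 1 < 2 < 3 < 4 and write every simplex with vertices in increasing order. Then dim K = 2 and the simplices of K are:

  0-simplices (5): [0], [1], [2], [3], [4]
  1-simplices (10): [0,1], [0,2], [0,3], [0,4], [1,2], [1,3], [1,4], [2,3], [2,4], [3,4]
  2-simplices (5): [0,1,2], [0,1,4], [0,2,3], [1,3,4], [2,3,4]

Hence C_0 ≅ Z^5, C_1 ≅ Z^10, C_2 ≅ Z^5.

∂_1: C_1 → C_0 maps an edge to its endpoints' difference, ∂[p,q] = q − p. For instance
  ∂[1,2] = [2] − [1].
The resulting 5×10 matrix has rank 4, and its Smith normal form has invariant factors (1,1,1,1).

∂_2: C_2 → C_1 sends each 2-simplex [p,q,r] to [q,r] − [p,r] + [p,q]. For instance
  ∂[2,3,4] = [3,4] − [2,4] + [2,3],
  ∂[0,1,2] = [1,2] − [0,2] + [0,1].
The 10×5 boundary matrix has rank 5 and Smith normal form diag(1,1,1,1,1).

Reading off H_k = ker ∂_k / im ∂_{k+1}:

  H_0: rank C_0 − rank ∂_1 = 5 − 4 = 1, and the invariant factors of ∂_1 are all 1, so H_0 = Z.
  H_1: rank ker ∂_1 − rank ∂_2 = (10 − 4) − 5 = 1, and the invariant factors of ∂_2 are all 1, so H_1 = Z.
  H_2: rank ker ∂_2 − rank ∂_3 = (5 − 5) − 0 = 0, and there is no ∂_3, so H_2 = 0.

As a check, the Euler characteristic is 5 − 10 + 5 = 0, which agrees with 1 − 1 + 0 = 0.
(K is a triangulation of the Möbius band.)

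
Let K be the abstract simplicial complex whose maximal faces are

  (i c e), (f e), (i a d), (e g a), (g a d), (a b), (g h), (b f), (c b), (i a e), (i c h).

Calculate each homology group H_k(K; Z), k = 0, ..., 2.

We work with the vertex ordering a < b < c < d < e < f < g < h < i. The simplices of K, each written with vertices in increasing order, are:

  0-simplices (9): a, b, c, d, e, f, g, h, i
  1-simplices (17): ab, ad, ae, ag, ai, bc, bf, ce, ch, ci, dg, di, ef, eg, ei, gh, hi
  2-simplices (6): adg, adi, aeg, aei, cei, chi

so the chain groups are C_0 ≅ Z^9, C_1 ≅ Z^17, C_2 ≅ Z^6.

Boundary ∂_1: C_1 → C_0 is given by ∂[p,q] = [q] − [p]. For instance
  ∂ae = e − a.
This gives a 9×17 integer matrix of rank 8; reducing to Smith normal form yields diagonal entries (1,1,1,1,1,1,1,1).

Boundary ∂_2: C_2 → C_1 sends each 2-simplex [p,q,r] to [q,r] − [p,r] + [p,q]. For instance
  ∂aeg = eg − ag + ae,
  ∂cei = ei − ci + ce.
The 17×6 boundary matrix has rank 6 and Smith normal form diag(1,1,1,1,1,1).

Computing H_k = (kernel of ∂_k) / (image of ∂_{k+1}):

  H_0: rank C_0 − rank ∂_1 = 9 − 8 = 1, and the invariant factors of ∂_1 are all 1, so H_0 ≅ Z.
  H_1: rank ker ∂_1 − rank ∂_2 = (17 − 8) − 6 = 3, and the invariant factors of ∂_2 are all 1, so H_1 ≅ Z^3.
  H_2: rank ker ∂_2 − rank ∂_3 = (6 − 6) − 0 = 0, and there is no ∂_3, so H_2 ≅ 0.

As a check, the Euler characteristic is 9 − 17 + 6 = -2, which agrees with 1 − 3 + 0 = -2.

H_0 = Z,  H_1 = Z^3,  H_2 = 0.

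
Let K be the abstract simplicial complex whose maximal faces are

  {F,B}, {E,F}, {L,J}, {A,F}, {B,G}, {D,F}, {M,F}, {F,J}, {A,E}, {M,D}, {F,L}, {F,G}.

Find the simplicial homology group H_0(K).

Take the total order A < B < D < E < F < G < J < L < M on the vertex set. Then K (dimension 1) consists of the simplices:

  0-simplices (9): A, B, D, E, F, G, J, L, M
  1-simplices (12): AE, AF, BF, BG, DF, DM, EF, FG, FJ, FL, FM, JL

giving chain groups C_0 ≅ Z^9, C_1 ≅ Z^12.

∂_1: C_1 → C_0 is given by ∂[p,q] = [q] − [p].
The 9×12 boundary matrix has rank 8 and Smith normal form diag(1,1,1,1,1,1,1,1).

Reading off H_k = ker ∂_k / im ∂_{k+1}:

  H_0: rank C_0 − rank ∂_1 = 9 − 8 = 1, and the invariant factors of ∂_1 are all 1, so H_0 = Z.

(K is a triangulation of a wedge of 4 circles.)

H_0 ≅ Z.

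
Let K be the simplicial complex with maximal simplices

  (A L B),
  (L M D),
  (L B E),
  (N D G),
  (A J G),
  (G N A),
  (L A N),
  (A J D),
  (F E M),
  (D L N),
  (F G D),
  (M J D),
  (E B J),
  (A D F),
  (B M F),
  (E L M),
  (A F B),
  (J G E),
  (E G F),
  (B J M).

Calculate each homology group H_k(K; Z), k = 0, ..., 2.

H_0 = Z,  H_1 = Z ⊕ Z/2,  H_2 = 0.

Order the vertices as A < B < D < E < F < G < J < L < M < N. Listing each simplex with vertices in this order, K has dimension 2 with simplices:

  0-simplices (10): A, B, D, E, F, G, J, L, M, N
  1-simplices (30): AB, AD, AF, AG, AJ, AL, AN, BE, BF, BJ, BL, BM, DF, DG, DJ, DL, DM, DN, EF, EG, EJ, EL, EM, FG, FM, GJ, GN, JM, LM, LN
  2-simplices (20): ABF, ABL, ADF, ADJ, AGJ, AGN, ALN, BEJ, BEL, BFM, BJM, DFG, DGN, DJM, DLM, DLN, EFG, EFM, EGJ, ELM

Hence C_0 ≅ Z^10, C_1 ≅ Z^30, C_2 ≅ Z^20.

∂_1: C_1 → C_0 sends each edge [p,q] (with p < q) to q − p. For instance
  ∂LM = M − L.
The resulting 10×30 matrix has rank 9, and its Smith normal form has invariant factors (1,1,1,1,1,1,1,1,1).

∂_2: C_2 → C_1 acts by ∂[p,q,r] = [q,r] − [p,r] + [p,q]. For instance
  ∂BEL = EL − BL + BE,
  ∂DLN = LN − DN + DL.
The resulting 30×20 matrix has rank 20, and its Smith normal form has invariant factors (1,1,1,1,1,1,1,1,1,1,1,1,1,1,1,1,1,1,1,2).

Now H_k = ker ∂_k / im ∂_{k+1}, so:

  H_0: rank C_0 − rank ∂_1 = 10 − 9 = 1, and the invariant factors of ∂_1 are all 1, so H_0 ≅ Z.
  H_1: rank ker ∂_1 − rank ∂_2 = (30 − 9) − 20 = 1, and ∂_2 has invariant factor 2 > 1, so H_1 ≅ Z ⊕ Z/2.
  H_2: rank ker ∂_2 − rank ∂_3 = (20 − 20) − 0 = 0, and there is no ∂_3, so H_2 ≅ 0.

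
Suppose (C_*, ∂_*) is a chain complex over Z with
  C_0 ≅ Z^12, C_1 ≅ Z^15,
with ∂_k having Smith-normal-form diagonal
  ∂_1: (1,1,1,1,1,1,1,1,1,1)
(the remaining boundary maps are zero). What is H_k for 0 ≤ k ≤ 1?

H_0 = Z^2,  H_1 = Z^5.

H_0: b_0 = 12 − 0 − 10 = 2; torsion from ∂_1 factors > 1: none. So H_0 = Z^2.
H_1: b_1 = 15 − 10 − 0 = 5; torsion from ∂_2 factors > 1: none. So H_1 = Z^5.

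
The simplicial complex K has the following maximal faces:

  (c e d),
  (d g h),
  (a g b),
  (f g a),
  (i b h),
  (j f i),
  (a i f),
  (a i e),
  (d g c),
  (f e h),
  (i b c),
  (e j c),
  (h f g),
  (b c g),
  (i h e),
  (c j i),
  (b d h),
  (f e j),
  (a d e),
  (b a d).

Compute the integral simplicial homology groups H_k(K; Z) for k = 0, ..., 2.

Order the vertices as a < b < c < d < e < f < g < h < i < j. Listing each simplex with vertices in this order, K has dimension 2 with simplices:

  0-simplices (10): a, b, c, d, e, f, g, h, i, j
  1-simplices (30): ab, ad, ae, af, ag, ai, bc, bd, bg, bh, bi, cd, ce, cg, ci, cj, de, dg, dh, ef, eh, ei, ej, fg, fh, fi, fj, gh, hi, ij
  2-simplices (20): abd, abg, ade, aei, afg, afi, bcg, bci, bdh, bhi, cde, cdg, cej, cij, dgh, efh, efj, ehi, fgh, fij

Hence C_0 ≅ Z^10, C_1 ≅ Z^30, C_2 ≅ Z^20.

The boundary map ∂_1: C_1 → C_0 is given by ∂[p,q] = [q] − [p].
This gives a 10×30 integer matrix of rank 9; reducing to Smith normal form yields diagonal entries (1,1,1,1,1,1,1,1,1).

Boundary ∂_2: C_2 → C_1 maps a triangle to the signed sum of its edges. For instance
  ∂abd = bd − ad + ab,
  ∂fij = ij − fj + fi.
As a 30×20 matrix over Z this has rank 20, with invariant factors (1,1,1,1,1,1,1,1,1,1,1,1,1,1,1,1,1,1,1,2).

From H_k ≅ ker(∂_k) / im(∂_{k+1}) we obtain:

  H_0: rank C_0 − rank ∂_1 = 10 − 9 = 1, and the invariant factors of ∂_1 are all 1, so H_0 = Z.
  H_1: rank ker ∂_1 − rank ∂_2 = (30 − 9) − 20 = 1, and ∂_2 has invariant factor 2 > 1, so H_1 = Z ⊕ Z/2.
  H_2: rank ker ∂_2 − rank ∂_3 = (20 − 20) − 0 = 0, and there is no ∂_3, so H_2 = 0.

H_0 ≅ Z,  H_1 ≅ Z ⊕ Z/2,  H_2 = 0.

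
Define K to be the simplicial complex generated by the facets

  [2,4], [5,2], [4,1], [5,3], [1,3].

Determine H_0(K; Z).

H_0 = Z.

Order the vertices as 1 < 2 < 3 < 4 < 5. Listing each simplex with vertices in this order, K has dimension 1 with simplices:

  0-simplices (5): [1], [2], [3], [4], [5]
  1-simplices (5): [1,3], [1,4], [2,4], [2,5], [3,5]

giving chain groups C_0 ≅ Z^5, C_1 ≅ Z^5.

Boundary ∂_1: C_1 → C_0 maps an edge to its endpoints' difference, ∂[p,q] = q − p. For instance
  ∂[3,5] = [5] − [3].
This gives a 5×5 integer matrix of rank 4; reducing to Smith normal form yields diagonal entries (1,1,1,1).

Now H_k = ker ∂_k / im ∂_{k+1}, so:

  H_0: rank C_0 − rank ∂_1 = 5 − 4 = 1, and the invariant factors of ∂_1 are all 1, so H_0 = Z.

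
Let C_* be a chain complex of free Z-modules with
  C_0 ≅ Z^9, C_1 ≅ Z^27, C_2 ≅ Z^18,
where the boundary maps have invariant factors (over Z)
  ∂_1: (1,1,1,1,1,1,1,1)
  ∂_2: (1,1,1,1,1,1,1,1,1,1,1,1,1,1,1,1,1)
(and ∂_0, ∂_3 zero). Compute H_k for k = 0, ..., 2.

H_0 ≅ Z,  H_1 ≅ Z^2,  H_2 ≅ Z.

H_0: b_0 = 9 − 0 − 8 = 1; torsion from ∂_1 factors > 1: none. So H_0 ≅ Z.
H_1: b_1 = 27 − 8 − 17 = 2; torsion from ∂_2 factors > 1: none. So H_1 ≅ Z^2.
H_2: b_2 = 18 − 17 − 0 = 1; torsion from ∂_3 factors > 1: none. So H_2 ≅ Z.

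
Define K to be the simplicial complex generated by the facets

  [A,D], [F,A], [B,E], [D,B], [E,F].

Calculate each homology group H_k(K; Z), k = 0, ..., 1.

H_0 ≅ Z,  H_1 ≅ Z.

Order the vertices as A < B < D < E < F. Listing each simplex with vertices in this order, K has dimension 1 with simplices:

  0-simplices (5): A, B, D, E, F
  1-simplices (5): AD, AF, BD, BE, EF

Hence C_0 ≅ Z^5, C_1 ≅ Z^5.

The boundary map ∂_1: C_1 → C_0 is given by ∂[p,q] = [q] − [p].
This gives a 5×5 integer matrix of rank 4; reducing to Smith normal form yields diagonal entries (1,1,1,1).

Reading off H_k = ker ∂_k / im ∂_{k+1}:

  H_0: rank C_0 − rank ∂_1 = 5 − 4 = 1, and the invariant factors of ∂_1 are all 1, so H_0 ≅ Z.
  H_1: rank ker ∂_1 − rank ∂_2 = (5 − 4) − 0 = 1, and there is no ∂_2, so H_1 ≅ Z.

As a check, the Euler characteristic is 5 − 5 = 0, which agrees with 1 − 1 = 0.
(K is a triangulation of the circle S^1.)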